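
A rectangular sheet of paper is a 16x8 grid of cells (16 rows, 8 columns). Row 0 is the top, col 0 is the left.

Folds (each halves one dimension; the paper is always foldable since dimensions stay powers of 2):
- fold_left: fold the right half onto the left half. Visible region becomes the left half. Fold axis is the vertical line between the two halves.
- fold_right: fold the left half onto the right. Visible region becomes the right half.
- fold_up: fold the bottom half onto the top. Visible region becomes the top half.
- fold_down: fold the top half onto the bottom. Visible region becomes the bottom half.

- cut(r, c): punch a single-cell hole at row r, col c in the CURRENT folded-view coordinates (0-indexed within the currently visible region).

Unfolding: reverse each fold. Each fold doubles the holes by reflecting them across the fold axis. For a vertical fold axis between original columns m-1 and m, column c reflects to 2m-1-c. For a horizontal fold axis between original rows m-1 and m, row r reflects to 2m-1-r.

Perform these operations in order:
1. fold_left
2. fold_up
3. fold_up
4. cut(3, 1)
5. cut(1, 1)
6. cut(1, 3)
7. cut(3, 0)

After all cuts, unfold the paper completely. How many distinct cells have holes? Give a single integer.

Answer: 32

Derivation:
Op 1 fold_left: fold axis v@4; visible region now rows[0,16) x cols[0,4) = 16x4
Op 2 fold_up: fold axis h@8; visible region now rows[0,8) x cols[0,4) = 8x4
Op 3 fold_up: fold axis h@4; visible region now rows[0,4) x cols[0,4) = 4x4
Op 4 cut(3, 1): punch at orig (3,1); cuts so far [(3, 1)]; region rows[0,4) x cols[0,4) = 4x4
Op 5 cut(1, 1): punch at orig (1,1); cuts so far [(1, 1), (3, 1)]; region rows[0,4) x cols[0,4) = 4x4
Op 6 cut(1, 3): punch at orig (1,3); cuts so far [(1, 1), (1, 3), (3, 1)]; region rows[0,4) x cols[0,4) = 4x4
Op 7 cut(3, 0): punch at orig (3,0); cuts so far [(1, 1), (1, 3), (3, 0), (3, 1)]; region rows[0,4) x cols[0,4) = 4x4
Unfold 1 (reflect across h@4): 8 holes -> [(1, 1), (1, 3), (3, 0), (3, 1), (4, 0), (4, 1), (6, 1), (6, 3)]
Unfold 2 (reflect across h@8): 16 holes -> [(1, 1), (1, 3), (3, 0), (3, 1), (4, 0), (4, 1), (6, 1), (6, 3), (9, 1), (9, 3), (11, 0), (11, 1), (12, 0), (12, 1), (14, 1), (14, 3)]
Unfold 3 (reflect across v@4): 32 holes -> [(1, 1), (1, 3), (1, 4), (1, 6), (3, 0), (3, 1), (3, 6), (3, 7), (4, 0), (4, 1), (4, 6), (4, 7), (6, 1), (6, 3), (6, 4), (6, 6), (9, 1), (9, 3), (9, 4), (9, 6), (11, 0), (11, 1), (11, 6), (11, 7), (12, 0), (12, 1), (12, 6), (12, 7), (14, 1), (14, 3), (14, 4), (14, 6)]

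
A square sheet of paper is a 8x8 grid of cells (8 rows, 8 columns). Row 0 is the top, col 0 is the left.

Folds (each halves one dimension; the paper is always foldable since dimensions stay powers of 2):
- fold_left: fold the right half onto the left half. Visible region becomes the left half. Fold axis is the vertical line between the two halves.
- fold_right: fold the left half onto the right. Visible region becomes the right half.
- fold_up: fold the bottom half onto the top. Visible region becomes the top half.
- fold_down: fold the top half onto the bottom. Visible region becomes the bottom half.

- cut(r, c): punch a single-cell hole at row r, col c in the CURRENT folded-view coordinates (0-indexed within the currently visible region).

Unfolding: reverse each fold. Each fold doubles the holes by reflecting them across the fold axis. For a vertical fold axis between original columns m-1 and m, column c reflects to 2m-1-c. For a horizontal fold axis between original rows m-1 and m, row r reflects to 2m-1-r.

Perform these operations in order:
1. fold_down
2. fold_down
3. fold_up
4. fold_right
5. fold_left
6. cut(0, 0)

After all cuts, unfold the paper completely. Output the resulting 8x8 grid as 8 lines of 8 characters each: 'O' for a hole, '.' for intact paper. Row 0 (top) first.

Op 1 fold_down: fold axis h@4; visible region now rows[4,8) x cols[0,8) = 4x8
Op 2 fold_down: fold axis h@6; visible region now rows[6,8) x cols[0,8) = 2x8
Op 3 fold_up: fold axis h@7; visible region now rows[6,7) x cols[0,8) = 1x8
Op 4 fold_right: fold axis v@4; visible region now rows[6,7) x cols[4,8) = 1x4
Op 5 fold_left: fold axis v@6; visible region now rows[6,7) x cols[4,6) = 1x2
Op 6 cut(0, 0): punch at orig (6,4); cuts so far [(6, 4)]; region rows[6,7) x cols[4,6) = 1x2
Unfold 1 (reflect across v@6): 2 holes -> [(6, 4), (6, 7)]
Unfold 2 (reflect across v@4): 4 holes -> [(6, 0), (6, 3), (6, 4), (6, 7)]
Unfold 3 (reflect across h@7): 8 holes -> [(6, 0), (6, 3), (6, 4), (6, 7), (7, 0), (7, 3), (7, 4), (7, 7)]
Unfold 4 (reflect across h@6): 16 holes -> [(4, 0), (4, 3), (4, 4), (4, 7), (5, 0), (5, 3), (5, 4), (5, 7), (6, 0), (6, 3), (6, 4), (6, 7), (7, 0), (7, 3), (7, 4), (7, 7)]
Unfold 5 (reflect across h@4): 32 holes -> [(0, 0), (0, 3), (0, 4), (0, 7), (1, 0), (1, 3), (1, 4), (1, 7), (2, 0), (2, 3), (2, 4), (2, 7), (3, 0), (3, 3), (3, 4), (3, 7), (4, 0), (4, 3), (4, 4), (4, 7), (5, 0), (5, 3), (5, 4), (5, 7), (6, 0), (6, 3), (6, 4), (6, 7), (7, 0), (7, 3), (7, 4), (7, 7)]

Answer: O..OO..O
O..OO..O
O..OO..O
O..OO..O
O..OO..O
O..OO..O
O..OO..O
O..OO..O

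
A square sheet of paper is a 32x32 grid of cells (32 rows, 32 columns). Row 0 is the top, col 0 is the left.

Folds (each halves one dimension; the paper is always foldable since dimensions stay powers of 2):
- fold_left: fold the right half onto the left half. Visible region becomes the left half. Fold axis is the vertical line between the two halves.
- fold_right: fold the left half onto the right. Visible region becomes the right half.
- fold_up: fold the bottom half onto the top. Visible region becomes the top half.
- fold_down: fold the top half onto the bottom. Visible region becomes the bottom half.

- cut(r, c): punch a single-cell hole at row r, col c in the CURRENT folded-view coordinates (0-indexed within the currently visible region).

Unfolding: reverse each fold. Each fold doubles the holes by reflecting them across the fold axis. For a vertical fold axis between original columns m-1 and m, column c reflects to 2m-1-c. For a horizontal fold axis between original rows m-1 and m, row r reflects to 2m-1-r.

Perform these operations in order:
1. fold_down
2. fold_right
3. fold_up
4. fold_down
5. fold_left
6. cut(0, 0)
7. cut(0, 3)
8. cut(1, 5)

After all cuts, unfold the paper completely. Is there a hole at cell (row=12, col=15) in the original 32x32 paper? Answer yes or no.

Answer: yes

Derivation:
Op 1 fold_down: fold axis h@16; visible region now rows[16,32) x cols[0,32) = 16x32
Op 2 fold_right: fold axis v@16; visible region now rows[16,32) x cols[16,32) = 16x16
Op 3 fold_up: fold axis h@24; visible region now rows[16,24) x cols[16,32) = 8x16
Op 4 fold_down: fold axis h@20; visible region now rows[20,24) x cols[16,32) = 4x16
Op 5 fold_left: fold axis v@24; visible region now rows[20,24) x cols[16,24) = 4x8
Op 6 cut(0, 0): punch at orig (20,16); cuts so far [(20, 16)]; region rows[20,24) x cols[16,24) = 4x8
Op 7 cut(0, 3): punch at orig (20,19); cuts so far [(20, 16), (20, 19)]; region rows[20,24) x cols[16,24) = 4x8
Op 8 cut(1, 5): punch at orig (21,21); cuts so far [(20, 16), (20, 19), (21, 21)]; region rows[20,24) x cols[16,24) = 4x8
Unfold 1 (reflect across v@24): 6 holes -> [(20, 16), (20, 19), (20, 28), (20, 31), (21, 21), (21, 26)]
Unfold 2 (reflect across h@20): 12 holes -> [(18, 21), (18, 26), (19, 16), (19, 19), (19, 28), (19, 31), (20, 16), (20, 19), (20, 28), (20, 31), (21, 21), (21, 26)]
Unfold 3 (reflect across h@24): 24 holes -> [(18, 21), (18, 26), (19, 16), (19, 19), (19, 28), (19, 31), (20, 16), (20, 19), (20, 28), (20, 31), (21, 21), (21, 26), (26, 21), (26, 26), (27, 16), (27, 19), (27, 28), (27, 31), (28, 16), (28, 19), (28, 28), (28, 31), (29, 21), (29, 26)]
Unfold 4 (reflect across v@16): 48 holes -> [(18, 5), (18, 10), (18, 21), (18, 26), (19, 0), (19, 3), (19, 12), (19, 15), (19, 16), (19, 19), (19, 28), (19, 31), (20, 0), (20, 3), (20, 12), (20, 15), (20, 16), (20, 19), (20, 28), (20, 31), (21, 5), (21, 10), (21, 21), (21, 26), (26, 5), (26, 10), (26, 21), (26, 26), (27, 0), (27, 3), (27, 12), (27, 15), (27, 16), (27, 19), (27, 28), (27, 31), (28, 0), (28, 3), (28, 12), (28, 15), (28, 16), (28, 19), (28, 28), (28, 31), (29, 5), (29, 10), (29, 21), (29, 26)]
Unfold 5 (reflect across h@16): 96 holes -> [(2, 5), (2, 10), (2, 21), (2, 26), (3, 0), (3, 3), (3, 12), (3, 15), (3, 16), (3, 19), (3, 28), (3, 31), (4, 0), (4, 3), (4, 12), (4, 15), (4, 16), (4, 19), (4, 28), (4, 31), (5, 5), (5, 10), (5, 21), (5, 26), (10, 5), (10, 10), (10, 21), (10, 26), (11, 0), (11, 3), (11, 12), (11, 15), (11, 16), (11, 19), (11, 28), (11, 31), (12, 0), (12, 3), (12, 12), (12, 15), (12, 16), (12, 19), (12, 28), (12, 31), (13, 5), (13, 10), (13, 21), (13, 26), (18, 5), (18, 10), (18, 21), (18, 26), (19, 0), (19, 3), (19, 12), (19, 15), (19, 16), (19, 19), (19, 28), (19, 31), (20, 0), (20, 3), (20, 12), (20, 15), (20, 16), (20, 19), (20, 28), (20, 31), (21, 5), (21, 10), (21, 21), (21, 26), (26, 5), (26, 10), (26, 21), (26, 26), (27, 0), (27, 3), (27, 12), (27, 15), (27, 16), (27, 19), (27, 28), (27, 31), (28, 0), (28, 3), (28, 12), (28, 15), (28, 16), (28, 19), (28, 28), (28, 31), (29, 5), (29, 10), (29, 21), (29, 26)]
Holes: [(2, 5), (2, 10), (2, 21), (2, 26), (3, 0), (3, 3), (3, 12), (3, 15), (3, 16), (3, 19), (3, 28), (3, 31), (4, 0), (4, 3), (4, 12), (4, 15), (4, 16), (4, 19), (4, 28), (4, 31), (5, 5), (5, 10), (5, 21), (5, 26), (10, 5), (10, 10), (10, 21), (10, 26), (11, 0), (11, 3), (11, 12), (11, 15), (11, 16), (11, 19), (11, 28), (11, 31), (12, 0), (12, 3), (12, 12), (12, 15), (12, 16), (12, 19), (12, 28), (12, 31), (13, 5), (13, 10), (13, 21), (13, 26), (18, 5), (18, 10), (18, 21), (18, 26), (19, 0), (19, 3), (19, 12), (19, 15), (19, 16), (19, 19), (19, 28), (19, 31), (20, 0), (20, 3), (20, 12), (20, 15), (20, 16), (20, 19), (20, 28), (20, 31), (21, 5), (21, 10), (21, 21), (21, 26), (26, 5), (26, 10), (26, 21), (26, 26), (27, 0), (27, 3), (27, 12), (27, 15), (27, 16), (27, 19), (27, 28), (27, 31), (28, 0), (28, 3), (28, 12), (28, 15), (28, 16), (28, 19), (28, 28), (28, 31), (29, 5), (29, 10), (29, 21), (29, 26)]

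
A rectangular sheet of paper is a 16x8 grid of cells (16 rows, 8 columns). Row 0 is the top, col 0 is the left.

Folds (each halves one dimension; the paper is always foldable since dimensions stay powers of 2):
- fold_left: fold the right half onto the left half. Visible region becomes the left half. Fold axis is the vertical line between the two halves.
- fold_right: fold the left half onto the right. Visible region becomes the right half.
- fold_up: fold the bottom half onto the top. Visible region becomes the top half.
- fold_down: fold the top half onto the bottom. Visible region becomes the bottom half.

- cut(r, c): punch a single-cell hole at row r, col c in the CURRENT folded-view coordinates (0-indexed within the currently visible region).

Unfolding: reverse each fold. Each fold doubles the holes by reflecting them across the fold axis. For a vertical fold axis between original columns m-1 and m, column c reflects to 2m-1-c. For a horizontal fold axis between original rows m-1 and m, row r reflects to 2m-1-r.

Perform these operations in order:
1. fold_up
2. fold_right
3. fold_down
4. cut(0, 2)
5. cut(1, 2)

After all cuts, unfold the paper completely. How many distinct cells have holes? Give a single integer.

Answer: 16

Derivation:
Op 1 fold_up: fold axis h@8; visible region now rows[0,8) x cols[0,8) = 8x8
Op 2 fold_right: fold axis v@4; visible region now rows[0,8) x cols[4,8) = 8x4
Op 3 fold_down: fold axis h@4; visible region now rows[4,8) x cols[4,8) = 4x4
Op 4 cut(0, 2): punch at orig (4,6); cuts so far [(4, 6)]; region rows[4,8) x cols[4,8) = 4x4
Op 5 cut(1, 2): punch at orig (5,6); cuts so far [(4, 6), (5, 6)]; region rows[4,8) x cols[4,8) = 4x4
Unfold 1 (reflect across h@4): 4 holes -> [(2, 6), (3, 6), (4, 6), (5, 6)]
Unfold 2 (reflect across v@4): 8 holes -> [(2, 1), (2, 6), (3, 1), (3, 6), (4, 1), (4, 6), (5, 1), (5, 6)]
Unfold 3 (reflect across h@8): 16 holes -> [(2, 1), (2, 6), (3, 1), (3, 6), (4, 1), (4, 6), (5, 1), (5, 6), (10, 1), (10, 6), (11, 1), (11, 6), (12, 1), (12, 6), (13, 1), (13, 6)]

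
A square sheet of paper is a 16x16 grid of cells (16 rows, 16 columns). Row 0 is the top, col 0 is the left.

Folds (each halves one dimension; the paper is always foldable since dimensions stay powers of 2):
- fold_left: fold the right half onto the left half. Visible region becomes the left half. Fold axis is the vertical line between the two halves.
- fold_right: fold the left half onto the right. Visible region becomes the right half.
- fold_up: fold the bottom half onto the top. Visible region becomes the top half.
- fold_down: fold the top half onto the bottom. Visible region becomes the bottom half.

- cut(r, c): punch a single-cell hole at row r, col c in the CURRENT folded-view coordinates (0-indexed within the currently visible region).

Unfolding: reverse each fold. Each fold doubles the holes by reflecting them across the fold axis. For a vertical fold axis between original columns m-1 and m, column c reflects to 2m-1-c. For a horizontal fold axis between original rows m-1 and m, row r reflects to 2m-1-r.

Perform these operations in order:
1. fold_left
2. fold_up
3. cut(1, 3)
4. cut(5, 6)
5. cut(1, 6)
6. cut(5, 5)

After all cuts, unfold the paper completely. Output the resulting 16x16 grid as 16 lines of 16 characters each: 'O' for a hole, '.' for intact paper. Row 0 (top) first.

Answer: ................
...O..O..O..O...
................
................
................
.....OO..OO.....
................
................
................
................
.....OO..OO.....
................
................
................
...O..O..O..O...
................

Derivation:
Op 1 fold_left: fold axis v@8; visible region now rows[0,16) x cols[0,8) = 16x8
Op 2 fold_up: fold axis h@8; visible region now rows[0,8) x cols[0,8) = 8x8
Op 3 cut(1, 3): punch at orig (1,3); cuts so far [(1, 3)]; region rows[0,8) x cols[0,8) = 8x8
Op 4 cut(5, 6): punch at orig (5,6); cuts so far [(1, 3), (5, 6)]; region rows[0,8) x cols[0,8) = 8x8
Op 5 cut(1, 6): punch at orig (1,6); cuts so far [(1, 3), (1, 6), (5, 6)]; region rows[0,8) x cols[0,8) = 8x8
Op 6 cut(5, 5): punch at orig (5,5); cuts so far [(1, 3), (1, 6), (5, 5), (5, 6)]; region rows[0,8) x cols[0,8) = 8x8
Unfold 1 (reflect across h@8): 8 holes -> [(1, 3), (1, 6), (5, 5), (5, 6), (10, 5), (10, 6), (14, 3), (14, 6)]
Unfold 2 (reflect across v@8): 16 holes -> [(1, 3), (1, 6), (1, 9), (1, 12), (5, 5), (5, 6), (5, 9), (5, 10), (10, 5), (10, 6), (10, 9), (10, 10), (14, 3), (14, 6), (14, 9), (14, 12)]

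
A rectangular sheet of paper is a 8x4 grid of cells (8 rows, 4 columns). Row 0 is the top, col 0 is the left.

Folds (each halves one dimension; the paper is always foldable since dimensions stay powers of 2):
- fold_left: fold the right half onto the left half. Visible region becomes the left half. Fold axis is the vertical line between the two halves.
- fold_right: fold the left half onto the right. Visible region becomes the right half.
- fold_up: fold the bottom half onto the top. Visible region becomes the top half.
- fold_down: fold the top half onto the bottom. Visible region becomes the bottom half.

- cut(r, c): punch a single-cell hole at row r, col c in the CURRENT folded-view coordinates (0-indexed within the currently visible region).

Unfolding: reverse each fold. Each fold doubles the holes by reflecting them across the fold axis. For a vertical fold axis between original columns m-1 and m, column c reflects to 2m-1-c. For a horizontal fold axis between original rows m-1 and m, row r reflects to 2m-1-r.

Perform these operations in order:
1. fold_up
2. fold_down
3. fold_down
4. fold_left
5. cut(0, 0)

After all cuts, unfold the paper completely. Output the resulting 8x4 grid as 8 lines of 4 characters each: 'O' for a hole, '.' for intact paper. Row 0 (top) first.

Answer: O..O
O..O
O..O
O..O
O..O
O..O
O..O
O..O

Derivation:
Op 1 fold_up: fold axis h@4; visible region now rows[0,4) x cols[0,4) = 4x4
Op 2 fold_down: fold axis h@2; visible region now rows[2,4) x cols[0,4) = 2x4
Op 3 fold_down: fold axis h@3; visible region now rows[3,4) x cols[0,4) = 1x4
Op 4 fold_left: fold axis v@2; visible region now rows[3,4) x cols[0,2) = 1x2
Op 5 cut(0, 0): punch at orig (3,0); cuts so far [(3, 0)]; region rows[3,4) x cols[0,2) = 1x2
Unfold 1 (reflect across v@2): 2 holes -> [(3, 0), (3, 3)]
Unfold 2 (reflect across h@3): 4 holes -> [(2, 0), (2, 3), (3, 0), (3, 3)]
Unfold 3 (reflect across h@2): 8 holes -> [(0, 0), (0, 3), (1, 0), (1, 3), (2, 0), (2, 3), (3, 0), (3, 3)]
Unfold 4 (reflect across h@4): 16 holes -> [(0, 0), (0, 3), (1, 0), (1, 3), (2, 0), (2, 3), (3, 0), (3, 3), (4, 0), (4, 3), (5, 0), (5, 3), (6, 0), (6, 3), (7, 0), (7, 3)]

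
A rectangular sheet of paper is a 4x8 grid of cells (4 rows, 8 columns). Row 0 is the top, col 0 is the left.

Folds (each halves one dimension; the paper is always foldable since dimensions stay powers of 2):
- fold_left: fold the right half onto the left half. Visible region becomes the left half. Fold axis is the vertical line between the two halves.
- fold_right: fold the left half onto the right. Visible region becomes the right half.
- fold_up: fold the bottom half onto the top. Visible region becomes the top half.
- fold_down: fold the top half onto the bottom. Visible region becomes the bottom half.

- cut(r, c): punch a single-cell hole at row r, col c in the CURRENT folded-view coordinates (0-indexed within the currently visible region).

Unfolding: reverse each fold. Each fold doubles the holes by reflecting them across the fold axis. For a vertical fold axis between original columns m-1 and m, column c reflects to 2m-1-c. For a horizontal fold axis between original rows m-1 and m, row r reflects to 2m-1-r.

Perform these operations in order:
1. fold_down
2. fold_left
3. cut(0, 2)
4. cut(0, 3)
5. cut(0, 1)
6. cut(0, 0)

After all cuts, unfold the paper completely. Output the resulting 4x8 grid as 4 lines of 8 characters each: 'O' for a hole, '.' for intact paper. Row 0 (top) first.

Op 1 fold_down: fold axis h@2; visible region now rows[2,4) x cols[0,8) = 2x8
Op 2 fold_left: fold axis v@4; visible region now rows[2,4) x cols[0,4) = 2x4
Op 3 cut(0, 2): punch at orig (2,2); cuts so far [(2, 2)]; region rows[2,4) x cols[0,4) = 2x4
Op 4 cut(0, 3): punch at orig (2,3); cuts so far [(2, 2), (2, 3)]; region rows[2,4) x cols[0,4) = 2x4
Op 5 cut(0, 1): punch at orig (2,1); cuts so far [(2, 1), (2, 2), (2, 3)]; region rows[2,4) x cols[0,4) = 2x4
Op 6 cut(0, 0): punch at orig (2,0); cuts so far [(2, 0), (2, 1), (2, 2), (2, 3)]; region rows[2,4) x cols[0,4) = 2x4
Unfold 1 (reflect across v@4): 8 holes -> [(2, 0), (2, 1), (2, 2), (2, 3), (2, 4), (2, 5), (2, 6), (2, 7)]
Unfold 2 (reflect across h@2): 16 holes -> [(1, 0), (1, 1), (1, 2), (1, 3), (1, 4), (1, 5), (1, 6), (1, 7), (2, 0), (2, 1), (2, 2), (2, 3), (2, 4), (2, 5), (2, 6), (2, 7)]

Answer: ........
OOOOOOOO
OOOOOOOO
........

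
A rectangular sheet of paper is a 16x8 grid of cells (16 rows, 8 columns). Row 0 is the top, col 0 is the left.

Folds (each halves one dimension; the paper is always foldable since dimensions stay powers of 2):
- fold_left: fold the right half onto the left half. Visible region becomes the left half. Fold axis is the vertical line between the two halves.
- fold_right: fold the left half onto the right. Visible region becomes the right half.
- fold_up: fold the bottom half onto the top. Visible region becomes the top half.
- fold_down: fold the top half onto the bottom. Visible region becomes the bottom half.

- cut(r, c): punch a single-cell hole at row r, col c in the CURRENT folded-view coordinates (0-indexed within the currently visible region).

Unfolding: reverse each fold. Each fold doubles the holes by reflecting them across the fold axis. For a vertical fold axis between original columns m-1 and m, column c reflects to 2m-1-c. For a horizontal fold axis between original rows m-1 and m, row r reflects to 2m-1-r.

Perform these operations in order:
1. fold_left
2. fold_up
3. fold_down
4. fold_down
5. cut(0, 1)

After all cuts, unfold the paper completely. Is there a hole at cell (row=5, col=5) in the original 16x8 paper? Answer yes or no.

Answer: no

Derivation:
Op 1 fold_left: fold axis v@4; visible region now rows[0,16) x cols[0,4) = 16x4
Op 2 fold_up: fold axis h@8; visible region now rows[0,8) x cols[0,4) = 8x4
Op 3 fold_down: fold axis h@4; visible region now rows[4,8) x cols[0,4) = 4x4
Op 4 fold_down: fold axis h@6; visible region now rows[6,8) x cols[0,4) = 2x4
Op 5 cut(0, 1): punch at orig (6,1); cuts so far [(6, 1)]; region rows[6,8) x cols[0,4) = 2x4
Unfold 1 (reflect across h@6): 2 holes -> [(5, 1), (6, 1)]
Unfold 2 (reflect across h@4): 4 holes -> [(1, 1), (2, 1), (5, 1), (6, 1)]
Unfold 3 (reflect across h@8): 8 holes -> [(1, 1), (2, 1), (5, 1), (6, 1), (9, 1), (10, 1), (13, 1), (14, 1)]
Unfold 4 (reflect across v@4): 16 holes -> [(1, 1), (1, 6), (2, 1), (2, 6), (5, 1), (5, 6), (6, 1), (6, 6), (9, 1), (9, 6), (10, 1), (10, 6), (13, 1), (13, 6), (14, 1), (14, 6)]
Holes: [(1, 1), (1, 6), (2, 1), (2, 6), (5, 1), (5, 6), (6, 1), (6, 6), (9, 1), (9, 6), (10, 1), (10, 6), (13, 1), (13, 6), (14, 1), (14, 6)]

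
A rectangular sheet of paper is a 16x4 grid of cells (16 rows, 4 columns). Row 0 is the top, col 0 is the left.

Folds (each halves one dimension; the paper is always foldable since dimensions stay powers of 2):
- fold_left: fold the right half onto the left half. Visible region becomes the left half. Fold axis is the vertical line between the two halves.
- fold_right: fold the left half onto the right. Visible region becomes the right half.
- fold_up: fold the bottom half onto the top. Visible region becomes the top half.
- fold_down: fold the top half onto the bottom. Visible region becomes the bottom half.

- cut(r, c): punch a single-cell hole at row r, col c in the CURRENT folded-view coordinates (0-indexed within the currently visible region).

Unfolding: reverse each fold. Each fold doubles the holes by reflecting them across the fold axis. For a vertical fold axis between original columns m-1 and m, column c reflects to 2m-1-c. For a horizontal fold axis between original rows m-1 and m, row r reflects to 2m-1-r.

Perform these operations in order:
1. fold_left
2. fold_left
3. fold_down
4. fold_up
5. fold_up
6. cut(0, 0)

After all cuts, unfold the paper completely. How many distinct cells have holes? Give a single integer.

Op 1 fold_left: fold axis v@2; visible region now rows[0,16) x cols[0,2) = 16x2
Op 2 fold_left: fold axis v@1; visible region now rows[0,16) x cols[0,1) = 16x1
Op 3 fold_down: fold axis h@8; visible region now rows[8,16) x cols[0,1) = 8x1
Op 4 fold_up: fold axis h@12; visible region now rows[8,12) x cols[0,1) = 4x1
Op 5 fold_up: fold axis h@10; visible region now rows[8,10) x cols[0,1) = 2x1
Op 6 cut(0, 0): punch at orig (8,0); cuts so far [(8, 0)]; region rows[8,10) x cols[0,1) = 2x1
Unfold 1 (reflect across h@10): 2 holes -> [(8, 0), (11, 0)]
Unfold 2 (reflect across h@12): 4 holes -> [(8, 0), (11, 0), (12, 0), (15, 0)]
Unfold 3 (reflect across h@8): 8 holes -> [(0, 0), (3, 0), (4, 0), (7, 0), (8, 0), (11, 0), (12, 0), (15, 0)]
Unfold 4 (reflect across v@1): 16 holes -> [(0, 0), (0, 1), (3, 0), (3, 1), (4, 0), (4, 1), (7, 0), (7, 1), (8, 0), (8, 1), (11, 0), (11, 1), (12, 0), (12, 1), (15, 0), (15, 1)]
Unfold 5 (reflect across v@2): 32 holes -> [(0, 0), (0, 1), (0, 2), (0, 3), (3, 0), (3, 1), (3, 2), (3, 3), (4, 0), (4, 1), (4, 2), (4, 3), (7, 0), (7, 1), (7, 2), (7, 3), (8, 0), (8, 1), (8, 2), (8, 3), (11, 0), (11, 1), (11, 2), (11, 3), (12, 0), (12, 1), (12, 2), (12, 3), (15, 0), (15, 1), (15, 2), (15, 3)]

Answer: 32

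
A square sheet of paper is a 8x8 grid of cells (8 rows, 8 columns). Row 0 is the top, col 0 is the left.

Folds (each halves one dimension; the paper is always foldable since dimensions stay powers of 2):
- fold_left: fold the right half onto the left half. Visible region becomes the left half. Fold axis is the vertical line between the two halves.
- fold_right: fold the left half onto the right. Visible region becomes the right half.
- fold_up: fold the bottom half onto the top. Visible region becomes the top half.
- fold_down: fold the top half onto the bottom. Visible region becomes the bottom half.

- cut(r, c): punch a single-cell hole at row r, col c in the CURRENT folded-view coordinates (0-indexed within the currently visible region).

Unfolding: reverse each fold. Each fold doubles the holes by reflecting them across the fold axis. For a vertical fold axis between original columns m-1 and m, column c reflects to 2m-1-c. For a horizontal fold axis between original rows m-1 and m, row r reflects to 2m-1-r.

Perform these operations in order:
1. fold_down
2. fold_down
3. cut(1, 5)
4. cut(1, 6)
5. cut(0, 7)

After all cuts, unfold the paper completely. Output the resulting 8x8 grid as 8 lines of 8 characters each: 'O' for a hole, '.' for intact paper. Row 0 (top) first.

Op 1 fold_down: fold axis h@4; visible region now rows[4,8) x cols[0,8) = 4x8
Op 2 fold_down: fold axis h@6; visible region now rows[6,8) x cols[0,8) = 2x8
Op 3 cut(1, 5): punch at orig (7,5); cuts so far [(7, 5)]; region rows[6,8) x cols[0,8) = 2x8
Op 4 cut(1, 6): punch at orig (7,6); cuts so far [(7, 5), (7, 6)]; region rows[6,8) x cols[0,8) = 2x8
Op 5 cut(0, 7): punch at orig (6,7); cuts so far [(6, 7), (7, 5), (7, 6)]; region rows[6,8) x cols[0,8) = 2x8
Unfold 1 (reflect across h@6): 6 holes -> [(4, 5), (4, 6), (5, 7), (6, 7), (7, 5), (7, 6)]
Unfold 2 (reflect across h@4): 12 holes -> [(0, 5), (0, 6), (1, 7), (2, 7), (3, 5), (3, 6), (4, 5), (4, 6), (5, 7), (6, 7), (7, 5), (7, 6)]

Answer: .....OO.
.......O
.......O
.....OO.
.....OO.
.......O
.......O
.....OO.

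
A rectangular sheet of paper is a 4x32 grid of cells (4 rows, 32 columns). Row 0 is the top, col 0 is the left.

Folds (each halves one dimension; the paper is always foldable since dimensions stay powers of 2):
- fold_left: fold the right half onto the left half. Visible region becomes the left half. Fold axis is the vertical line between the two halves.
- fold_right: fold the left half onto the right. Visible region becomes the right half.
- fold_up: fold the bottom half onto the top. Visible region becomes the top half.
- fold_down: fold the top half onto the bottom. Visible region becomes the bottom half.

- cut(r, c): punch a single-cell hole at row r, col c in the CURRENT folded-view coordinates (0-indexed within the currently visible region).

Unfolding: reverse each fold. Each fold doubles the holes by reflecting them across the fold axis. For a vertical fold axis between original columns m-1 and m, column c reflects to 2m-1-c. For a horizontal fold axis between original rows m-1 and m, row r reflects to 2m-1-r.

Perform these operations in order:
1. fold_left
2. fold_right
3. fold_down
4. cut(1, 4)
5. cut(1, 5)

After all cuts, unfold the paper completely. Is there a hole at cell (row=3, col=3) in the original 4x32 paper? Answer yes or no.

Answer: yes

Derivation:
Op 1 fold_left: fold axis v@16; visible region now rows[0,4) x cols[0,16) = 4x16
Op 2 fold_right: fold axis v@8; visible region now rows[0,4) x cols[8,16) = 4x8
Op 3 fold_down: fold axis h@2; visible region now rows[2,4) x cols[8,16) = 2x8
Op 4 cut(1, 4): punch at orig (3,12); cuts so far [(3, 12)]; region rows[2,4) x cols[8,16) = 2x8
Op 5 cut(1, 5): punch at orig (3,13); cuts so far [(3, 12), (3, 13)]; region rows[2,4) x cols[8,16) = 2x8
Unfold 1 (reflect across h@2): 4 holes -> [(0, 12), (0, 13), (3, 12), (3, 13)]
Unfold 2 (reflect across v@8): 8 holes -> [(0, 2), (0, 3), (0, 12), (0, 13), (3, 2), (3, 3), (3, 12), (3, 13)]
Unfold 3 (reflect across v@16): 16 holes -> [(0, 2), (0, 3), (0, 12), (0, 13), (0, 18), (0, 19), (0, 28), (0, 29), (3, 2), (3, 3), (3, 12), (3, 13), (3, 18), (3, 19), (3, 28), (3, 29)]
Holes: [(0, 2), (0, 3), (0, 12), (0, 13), (0, 18), (0, 19), (0, 28), (0, 29), (3, 2), (3, 3), (3, 12), (3, 13), (3, 18), (3, 19), (3, 28), (3, 29)]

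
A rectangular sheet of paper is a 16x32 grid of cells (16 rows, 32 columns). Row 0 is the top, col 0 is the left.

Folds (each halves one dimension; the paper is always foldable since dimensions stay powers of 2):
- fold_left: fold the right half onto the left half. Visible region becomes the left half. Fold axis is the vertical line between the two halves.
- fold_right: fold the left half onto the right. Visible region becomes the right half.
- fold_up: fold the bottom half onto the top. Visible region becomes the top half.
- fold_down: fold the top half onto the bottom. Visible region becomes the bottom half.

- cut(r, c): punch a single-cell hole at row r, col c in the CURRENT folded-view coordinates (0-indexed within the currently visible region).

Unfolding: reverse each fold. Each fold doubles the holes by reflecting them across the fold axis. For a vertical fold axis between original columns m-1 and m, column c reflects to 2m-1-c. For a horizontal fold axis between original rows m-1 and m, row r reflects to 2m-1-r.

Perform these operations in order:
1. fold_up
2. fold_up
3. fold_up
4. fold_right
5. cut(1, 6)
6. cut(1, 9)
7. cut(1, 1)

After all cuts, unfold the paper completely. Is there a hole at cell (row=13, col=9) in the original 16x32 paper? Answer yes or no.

Op 1 fold_up: fold axis h@8; visible region now rows[0,8) x cols[0,32) = 8x32
Op 2 fold_up: fold axis h@4; visible region now rows[0,4) x cols[0,32) = 4x32
Op 3 fold_up: fold axis h@2; visible region now rows[0,2) x cols[0,32) = 2x32
Op 4 fold_right: fold axis v@16; visible region now rows[0,2) x cols[16,32) = 2x16
Op 5 cut(1, 6): punch at orig (1,22); cuts so far [(1, 22)]; region rows[0,2) x cols[16,32) = 2x16
Op 6 cut(1, 9): punch at orig (1,25); cuts so far [(1, 22), (1, 25)]; region rows[0,2) x cols[16,32) = 2x16
Op 7 cut(1, 1): punch at orig (1,17); cuts so far [(1, 17), (1, 22), (1, 25)]; region rows[0,2) x cols[16,32) = 2x16
Unfold 1 (reflect across v@16): 6 holes -> [(1, 6), (1, 9), (1, 14), (1, 17), (1, 22), (1, 25)]
Unfold 2 (reflect across h@2): 12 holes -> [(1, 6), (1, 9), (1, 14), (1, 17), (1, 22), (1, 25), (2, 6), (2, 9), (2, 14), (2, 17), (2, 22), (2, 25)]
Unfold 3 (reflect across h@4): 24 holes -> [(1, 6), (1, 9), (1, 14), (1, 17), (1, 22), (1, 25), (2, 6), (2, 9), (2, 14), (2, 17), (2, 22), (2, 25), (5, 6), (5, 9), (5, 14), (5, 17), (5, 22), (5, 25), (6, 6), (6, 9), (6, 14), (6, 17), (6, 22), (6, 25)]
Unfold 4 (reflect across h@8): 48 holes -> [(1, 6), (1, 9), (1, 14), (1, 17), (1, 22), (1, 25), (2, 6), (2, 9), (2, 14), (2, 17), (2, 22), (2, 25), (5, 6), (5, 9), (5, 14), (5, 17), (5, 22), (5, 25), (6, 6), (6, 9), (6, 14), (6, 17), (6, 22), (6, 25), (9, 6), (9, 9), (9, 14), (9, 17), (9, 22), (9, 25), (10, 6), (10, 9), (10, 14), (10, 17), (10, 22), (10, 25), (13, 6), (13, 9), (13, 14), (13, 17), (13, 22), (13, 25), (14, 6), (14, 9), (14, 14), (14, 17), (14, 22), (14, 25)]
Holes: [(1, 6), (1, 9), (1, 14), (1, 17), (1, 22), (1, 25), (2, 6), (2, 9), (2, 14), (2, 17), (2, 22), (2, 25), (5, 6), (5, 9), (5, 14), (5, 17), (5, 22), (5, 25), (6, 6), (6, 9), (6, 14), (6, 17), (6, 22), (6, 25), (9, 6), (9, 9), (9, 14), (9, 17), (9, 22), (9, 25), (10, 6), (10, 9), (10, 14), (10, 17), (10, 22), (10, 25), (13, 6), (13, 9), (13, 14), (13, 17), (13, 22), (13, 25), (14, 6), (14, 9), (14, 14), (14, 17), (14, 22), (14, 25)]

Answer: yes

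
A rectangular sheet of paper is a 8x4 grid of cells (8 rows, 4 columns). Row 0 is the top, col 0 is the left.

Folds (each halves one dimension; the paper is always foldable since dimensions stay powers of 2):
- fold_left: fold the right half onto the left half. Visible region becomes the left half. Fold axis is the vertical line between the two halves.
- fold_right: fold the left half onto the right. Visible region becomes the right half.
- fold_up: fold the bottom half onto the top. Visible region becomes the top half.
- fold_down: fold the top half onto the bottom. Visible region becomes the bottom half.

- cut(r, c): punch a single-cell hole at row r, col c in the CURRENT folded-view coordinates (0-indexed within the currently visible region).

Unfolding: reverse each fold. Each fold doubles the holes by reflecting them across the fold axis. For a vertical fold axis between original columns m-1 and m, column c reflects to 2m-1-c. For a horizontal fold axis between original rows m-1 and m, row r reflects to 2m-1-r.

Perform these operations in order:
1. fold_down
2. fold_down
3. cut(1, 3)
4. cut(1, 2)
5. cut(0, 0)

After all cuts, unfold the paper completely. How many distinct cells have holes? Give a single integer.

Answer: 12

Derivation:
Op 1 fold_down: fold axis h@4; visible region now rows[4,8) x cols[0,4) = 4x4
Op 2 fold_down: fold axis h@6; visible region now rows[6,8) x cols[0,4) = 2x4
Op 3 cut(1, 3): punch at orig (7,3); cuts so far [(7, 3)]; region rows[6,8) x cols[0,4) = 2x4
Op 4 cut(1, 2): punch at orig (7,2); cuts so far [(7, 2), (7, 3)]; region rows[6,8) x cols[0,4) = 2x4
Op 5 cut(0, 0): punch at orig (6,0); cuts so far [(6, 0), (7, 2), (7, 3)]; region rows[6,8) x cols[0,4) = 2x4
Unfold 1 (reflect across h@6): 6 holes -> [(4, 2), (4, 3), (5, 0), (6, 0), (7, 2), (7, 3)]
Unfold 2 (reflect across h@4): 12 holes -> [(0, 2), (0, 3), (1, 0), (2, 0), (3, 2), (3, 3), (4, 2), (4, 3), (5, 0), (6, 0), (7, 2), (7, 3)]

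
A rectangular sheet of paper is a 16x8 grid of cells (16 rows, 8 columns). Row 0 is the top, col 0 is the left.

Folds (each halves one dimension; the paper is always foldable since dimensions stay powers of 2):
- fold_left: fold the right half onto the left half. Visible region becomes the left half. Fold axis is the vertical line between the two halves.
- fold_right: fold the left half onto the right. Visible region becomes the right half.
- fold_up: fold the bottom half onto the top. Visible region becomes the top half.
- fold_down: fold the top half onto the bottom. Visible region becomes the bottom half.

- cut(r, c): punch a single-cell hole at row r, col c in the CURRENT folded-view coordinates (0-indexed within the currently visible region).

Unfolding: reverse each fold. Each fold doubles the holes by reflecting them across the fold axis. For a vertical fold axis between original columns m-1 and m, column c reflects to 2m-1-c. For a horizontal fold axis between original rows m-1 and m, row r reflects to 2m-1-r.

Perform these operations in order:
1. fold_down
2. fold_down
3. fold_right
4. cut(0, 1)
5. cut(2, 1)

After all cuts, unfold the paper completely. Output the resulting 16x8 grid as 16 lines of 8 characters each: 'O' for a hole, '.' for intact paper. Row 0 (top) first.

Answer: ........
..O..O..
........
..O..O..
..O..O..
........
..O..O..
........
........
..O..O..
........
..O..O..
..O..O..
........
..O..O..
........

Derivation:
Op 1 fold_down: fold axis h@8; visible region now rows[8,16) x cols[0,8) = 8x8
Op 2 fold_down: fold axis h@12; visible region now rows[12,16) x cols[0,8) = 4x8
Op 3 fold_right: fold axis v@4; visible region now rows[12,16) x cols[4,8) = 4x4
Op 4 cut(0, 1): punch at orig (12,5); cuts so far [(12, 5)]; region rows[12,16) x cols[4,8) = 4x4
Op 5 cut(2, 1): punch at orig (14,5); cuts so far [(12, 5), (14, 5)]; region rows[12,16) x cols[4,8) = 4x4
Unfold 1 (reflect across v@4): 4 holes -> [(12, 2), (12, 5), (14, 2), (14, 5)]
Unfold 2 (reflect across h@12): 8 holes -> [(9, 2), (9, 5), (11, 2), (11, 5), (12, 2), (12, 5), (14, 2), (14, 5)]
Unfold 3 (reflect across h@8): 16 holes -> [(1, 2), (1, 5), (3, 2), (3, 5), (4, 2), (4, 5), (6, 2), (6, 5), (9, 2), (9, 5), (11, 2), (11, 5), (12, 2), (12, 5), (14, 2), (14, 5)]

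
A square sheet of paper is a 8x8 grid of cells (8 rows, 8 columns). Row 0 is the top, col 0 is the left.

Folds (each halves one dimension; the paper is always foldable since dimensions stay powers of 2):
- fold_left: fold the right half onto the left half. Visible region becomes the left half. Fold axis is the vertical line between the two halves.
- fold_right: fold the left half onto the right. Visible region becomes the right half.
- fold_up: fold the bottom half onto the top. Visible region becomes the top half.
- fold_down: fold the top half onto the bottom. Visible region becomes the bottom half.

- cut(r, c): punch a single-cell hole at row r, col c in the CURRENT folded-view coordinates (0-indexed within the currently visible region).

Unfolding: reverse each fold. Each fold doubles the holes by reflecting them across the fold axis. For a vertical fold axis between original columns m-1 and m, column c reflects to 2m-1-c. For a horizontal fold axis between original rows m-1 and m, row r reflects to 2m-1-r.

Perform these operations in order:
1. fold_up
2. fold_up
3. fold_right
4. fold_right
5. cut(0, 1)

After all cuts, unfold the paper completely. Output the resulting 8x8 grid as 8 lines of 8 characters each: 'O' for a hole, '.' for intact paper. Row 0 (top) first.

Op 1 fold_up: fold axis h@4; visible region now rows[0,4) x cols[0,8) = 4x8
Op 2 fold_up: fold axis h@2; visible region now rows[0,2) x cols[0,8) = 2x8
Op 3 fold_right: fold axis v@4; visible region now rows[0,2) x cols[4,8) = 2x4
Op 4 fold_right: fold axis v@6; visible region now rows[0,2) x cols[6,8) = 2x2
Op 5 cut(0, 1): punch at orig (0,7); cuts so far [(0, 7)]; region rows[0,2) x cols[6,8) = 2x2
Unfold 1 (reflect across v@6): 2 holes -> [(0, 4), (0, 7)]
Unfold 2 (reflect across v@4): 4 holes -> [(0, 0), (0, 3), (0, 4), (0, 7)]
Unfold 3 (reflect across h@2): 8 holes -> [(0, 0), (0, 3), (0, 4), (0, 7), (3, 0), (3, 3), (3, 4), (3, 7)]
Unfold 4 (reflect across h@4): 16 holes -> [(0, 0), (0, 3), (0, 4), (0, 7), (3, 0), (3, 3), (3, 4), (3, 7), (4, 0), (4, 3), (4, 4), (4, 7), (7, 0), (7, 3), (7, 4), (7, 7)]

Answer: O..OO..O
........
........
O..OO..O
O..OO..O
........
........
O..OO..O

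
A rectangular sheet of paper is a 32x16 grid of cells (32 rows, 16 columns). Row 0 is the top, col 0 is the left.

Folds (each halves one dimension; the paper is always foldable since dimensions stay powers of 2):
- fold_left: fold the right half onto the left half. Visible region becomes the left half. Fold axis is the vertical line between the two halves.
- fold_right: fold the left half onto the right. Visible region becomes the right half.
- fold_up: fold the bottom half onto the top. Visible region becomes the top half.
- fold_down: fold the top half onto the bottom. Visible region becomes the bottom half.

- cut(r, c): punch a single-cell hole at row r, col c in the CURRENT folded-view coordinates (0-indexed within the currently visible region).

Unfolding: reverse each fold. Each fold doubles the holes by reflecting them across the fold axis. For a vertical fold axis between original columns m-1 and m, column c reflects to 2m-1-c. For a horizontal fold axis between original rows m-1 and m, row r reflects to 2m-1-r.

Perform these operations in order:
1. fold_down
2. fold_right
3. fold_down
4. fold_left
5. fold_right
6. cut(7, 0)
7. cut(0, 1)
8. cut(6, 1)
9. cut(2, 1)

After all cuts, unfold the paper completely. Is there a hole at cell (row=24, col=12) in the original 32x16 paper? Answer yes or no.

Op 1 fold_down: fold axis h@16; visible region now rows[16,32) x cols[0,16) = 16x16
Op 2 fold_right: fold axis v@8; visible region now rows[16,32) x cols[8,16) = 16x8
Op 3 fold_down: fold axis h@24; visible region now rows[24,32) x cols[8,16) = 8x8
Op 4 fold_left: fold axis v@12; visible region now rows[24,32) x cols[8,12) = 8x4
Op 5 fold_right: fold axis v@10; visible region now rows[24,32) x cols[10,12) = 8x2
Op 6 cut(7, 0): punch at orig (31,10); cuts so far [(31, 10)]; region rows[24,32) x cols[10,12) = 8x2
Op 7 cut(0, 1): punch at orig (24,11); cuts so far [(24, 11), (31, 10)]; region rows[24,32) x cols[10,12) = 8x2
Op 8 cut(6, 1): punch at orig (30,11); cuts so far [(24, 11), (30, 11), (31, 10)]; region rows[24,32) x cols[10,12) = 8x2
Op 9 cut(2, 1): punch at orig (26,11); cuts so far [(24, 11), (26, 11), (30, 11), (31, 10)]; region rows[24,32) x cols[10,12) = 8x2
Unfold 1 (reflect across v@10): 8 holes -> [(24, 8), (24, 11), (26, 8), (26, 11), (30, 8), (30, 11), (31, 9), (31, 10)]
Unfold 2 (reflect across v@12): 16 holes -> [(24, 8), (24, 11), (24, 12), (24, 15), (26, 8), (26, 11), (26, 12), (26, 15), (30, 8), (30, 11), (30, 12), (30, 15), (31, 9), (31, 10), (31, 13), (31, 14)]
Unfold 3 (reflect across h@24): 32 holes -> [(16, 9), (16, 10), (16, 13), (16, 14), (17, 8), (17, 11), (17, 12), (17, 15), (21, 8), (21, 11), (21, 12), (21, 15), (23, 8), (23, 11), (23, 12), (23, 15), (24, 8), (24, 11), (24, 12), (24, 15), (26, 8), (26, 11), (26, 12), (26, 15), (30, 8), (30, 11), (30, 12), (30, 15), (31, 9), (31, 10), (31, 13), (31, 14)]
Unfold 4 (reflect across v@8): 64 holes -> [(16, 1), (16, 2), (16, 5), (16, 6), (16, 9), (16, 10), (16, 13), (16, 14), (17, 0), (17, 3), (17, 4), (17, 7), (17, 8), (17, 11), (17, 12), (17, 15), (21, 0), (21, 3), (21, 4), (21, 7), (21, 8), (21, 11), (21, 12), (21, 15), (23, 0), (23, 3), (23, 4), (23, 7), (23, 8), (23, 11), (23, 12), (23, 15), (24, 0), (24, 3), (24, 4), (24, 7), (24, 8), (24, 11), (24, 12), (24, 15), (26, 0), (26, 3), (26, 4), (26, 7), (26, 8), (26, 11), (26, 12), (26, 15), (30, 0), (30, 3), (30, 4), (30, 7), (30, 8), (30, 11), (30, 12), (30, 15), (31, 1), (31, 2), (31, 5), (31, 6), (31, 9), (31, 10), (31, 13), (31, 14)]
Unfold 5 (reflect across h@16): 128 holes -> [(0, 1), (0, 2), (0, 5), (0, 6), (0, 9), (0, 10), (0, 13), (0, 14), (1, 0), (1, 3), (1, 4), (1, 7), (1, 8), (1, 11), (1, 12), (1, 15), (5, 0), (5, 3), (5, 4), (5, 7), (5, 8), (5, 11), (5, 12), (5, 15), (7, 0), (7, 3), (7, 4), (7, 7), (7, 8), (7, 11), (7, 12), (7, 15), (8, 0), (8, 3), (8, 4), (8, 7), (8, 8), (8, 11), (8, 12), (8, 15), (10, 0), (10, 3), (10, 4), (10, 7), (10, 8), (10, 11), (10, 12), (10, 15), (14, 0), (14, 3), (14, 4), (14, 7), (14, 8), (14, 11), (14, 12), (14, 15), (15, 1), (15, 2), (15, 5), (15, 6), (15, 9), (15, 10), (15, 13), (15, 14), (16, 1), (16, 2), (16, 5), (16, 6), (16, 9), (16, 10), (16, 13), (16, 14), (17, 0), (17, 3), (17, 4), (17, 7), (17, 8), (17, 11), (17, 12), (17, 15), (21, 0), (21, 3), (21, 4), (21, 7), (21, 8), (21, 11), (21, 12), (21, 15), (23, 0), (23, 3), (23, 4), (23, 7), (23, 8), (23, 11), (23, 12), (23, 15), (24, 0), (24, 3), (24, 4), (24, 7), (24, 8), (24, 11), (24, 12), (24, 15), (26, 0), (26, 3), (26, 4), (26, 7), (26, 8), (26, 11), (26, 12), (26, 15), (30, 0), (30, 3), (30, 4), (30, 7), (30, 8), (30, 11), (30, 12), (30, 15), (31, 1), (31, 2), (31, 5), (31, 6), (31, 9), (31, 10), (31, 13), (31, 14)]
Holes: [(0, 1), (0, 2), (0, 5), (0, 6), (0, 9), (0, 10), (0, 13), (0, 14), (1, 0), (1, 3), (1, 4), (1, 7), (1, 8), (1, 11), (1, 12), (1, 15), (5, 0), (5, 3), (5, 4), (5, 7), (5, 8), (5, 11), (5, 12), (5, 15), (7, 0), (7, 3), (7, 4), (7, 7), (7, 8), (7, 11), (7, 12), (7, 15), (8, 0), (8, 3), (8, 4), (8, 7), (8, 8), (8, 11), (8, 12), (8, 15), (10, 0), (10, 3), (10, 4), (10, 7), (10, 8), (10, 11), (10, 12), (10, 15), (14, 0), (14, 3), (14, 4), (14, 7), (14, 8), (14, 11), (14, 12), (14, 15), (15, 1), (15, 2), (15, 5), (15, 6), (15, 9), (15, 10), (15, 13), (15, 14), (16, 1), (16, 2), (16, 5), (16, 6), (16, 9), (16, 10), (16, 13), (16, 14), (17, 0), (17, 3), (17, 4), (17, 7), (17, 8), (17, 11), (17, 12), (17, 15), (21, 0), (21, 3), (21, 4), (21, 7), (21, 8), (21, 11), (21, 12), (21, 15), (23, 0), (23, 3), (23, 4), (23, 7), (23, 8), (23, 11), (23, 12), (23, 15), (24, 0), (24, 3), (24, 4), (24, 7), (24, 8), (24, 11), (24, 12), (24, 15), (26, 0), (26, 3), (26, 4), (26, 7), (26, 8), (26, 11), (26, 12), (26, 15), (30, 0), (30, 3), (30, 4), (30, 7), (30, 8), (30, 11), (30, 12), (30, 15), (31, 1), (31, 2), (31, 5), (31, 6), (31, 9), (31, 10), (31, 13), (31, 14)]

Answer: yes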